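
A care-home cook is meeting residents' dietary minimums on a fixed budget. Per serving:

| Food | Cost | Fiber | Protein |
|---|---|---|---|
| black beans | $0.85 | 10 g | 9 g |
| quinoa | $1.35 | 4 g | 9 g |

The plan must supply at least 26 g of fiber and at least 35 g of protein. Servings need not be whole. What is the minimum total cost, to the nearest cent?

With two linear requirements the optimum uses one or two foods; enumerate the corners.
black beans only: max(26/10, 35/9) = 3.889 servings → $3.31.
quinoa only: max(26/4, 35/9) = 6.5 servings → $8.78.
black beans + quinoa with both tight: 1.741 servings and 2.148 servings → $4.38.
Cheapest feasible corner: $3.31.

$3.31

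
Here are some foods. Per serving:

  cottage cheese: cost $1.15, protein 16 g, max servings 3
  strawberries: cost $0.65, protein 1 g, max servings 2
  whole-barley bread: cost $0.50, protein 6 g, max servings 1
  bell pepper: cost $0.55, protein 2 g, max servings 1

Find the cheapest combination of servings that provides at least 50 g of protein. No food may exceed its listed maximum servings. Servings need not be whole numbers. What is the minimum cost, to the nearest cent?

Cost per g of protein: cottage cheese $0.0719, whole-barley bread $0.0833, bell pepper $0.2750, strawberries $0.6500.
Take 3 servings of cottage cheese: +48.0 g protein for $3.45 (total $3.45, still need 2.0 g).
Take 0.3333 servings of whole-barley bread: +2.0 g protein for $0.17 (total $3.62, still need 0.0 g).
Greedy by cheapest-per-g is optimal for a single linear constraint, so the minimum cost is $3.62.

$3.62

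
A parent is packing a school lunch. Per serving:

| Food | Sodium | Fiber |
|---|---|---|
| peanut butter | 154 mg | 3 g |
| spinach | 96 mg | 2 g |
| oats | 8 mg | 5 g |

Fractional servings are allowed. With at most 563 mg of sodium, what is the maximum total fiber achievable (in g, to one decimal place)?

351.9 g

Fiber per mg sodium: oats 0.625, spinach 0.02083, peanut butter 0.01948.
With no serving limits, spend the whole sodium allowance on oats: 563 mg / 8 mg × 5 g = 351.9 g.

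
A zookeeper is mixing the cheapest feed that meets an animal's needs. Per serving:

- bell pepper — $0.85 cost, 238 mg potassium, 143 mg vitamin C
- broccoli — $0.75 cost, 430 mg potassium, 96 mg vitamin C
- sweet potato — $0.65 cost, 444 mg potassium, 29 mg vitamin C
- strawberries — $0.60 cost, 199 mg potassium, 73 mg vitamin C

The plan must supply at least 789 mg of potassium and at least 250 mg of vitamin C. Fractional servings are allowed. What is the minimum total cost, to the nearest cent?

$1.73

At the optimum either one food covers both requirements or two foods hit both targets exactly; no other combination can be cheaper.
bell pepper only: max(789/238, 250/143) = 3.315 servings → $2.82.
broccoli only: max(789/430, 250/96) = 2.604 servings → $1.95.
sweet potato only: max(789/444, 250/29) = 8.621 servings → $5.60.
strawberries only: max(789/199, 250/73) = 3.965 servings → $2.38.
bell pepper + broccoli with both tight: 0.8218 servings and 1.38 servings → $1.73.
bell pepper + sweet potato with both tight: 1.557 servings and 0.9423 servings → $1.94.
bell pepper + strawberries: intersection lies outside the first quadrant.
broccoli + sweet potato: intersection lies outside the first quadrant.
broccoli + strawberries with both tight: 0.6387 servings and 2.585 servings → $2.03.
sweet potato + strawberries with both tight: 0.2945 servings and 3.308 servings → $2.18.
Cheapest feasible corner: $1.73.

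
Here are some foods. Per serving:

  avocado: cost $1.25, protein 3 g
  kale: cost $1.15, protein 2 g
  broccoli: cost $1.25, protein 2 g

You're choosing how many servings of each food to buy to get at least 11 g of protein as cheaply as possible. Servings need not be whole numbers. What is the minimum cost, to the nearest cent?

Cost per g of protein: avocado $0.4167, kale $0.5750, broccoli $0.6250.
With no serving limits, use only avocado: 11 g / 3 g = 3.667 servings × $1.25 = $4.58.

$4.58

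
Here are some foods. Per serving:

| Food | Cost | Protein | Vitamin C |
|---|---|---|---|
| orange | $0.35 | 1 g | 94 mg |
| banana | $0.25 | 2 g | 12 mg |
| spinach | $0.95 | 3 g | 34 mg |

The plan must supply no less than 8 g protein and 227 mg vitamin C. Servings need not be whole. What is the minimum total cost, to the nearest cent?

$1.46

Two binding constraints pin down two serving amounts, so the optimal mix uses at most two foods. The candidates are each food alone (scaled to the tighter of protein/vitamin C) and each pair with both constraints tight.
orange only: max(8/1, 227/94) = 8 servings → $2.80.
banana only: max(8/2, 227/12) = 18.92 servings → $4.73.
spinach only: max(8/3, 227/34) = 6.676 servings → $6.34.
orange + banana with both tight: 2.034 servings and 2.983 servings → $1.46.
orange + spinach with both tight: 1.649 servings and 2.117 servings → $2.59.
banana + spinach: intersection lies outside the first quadrant.
So the least-cost plan costs $1.46.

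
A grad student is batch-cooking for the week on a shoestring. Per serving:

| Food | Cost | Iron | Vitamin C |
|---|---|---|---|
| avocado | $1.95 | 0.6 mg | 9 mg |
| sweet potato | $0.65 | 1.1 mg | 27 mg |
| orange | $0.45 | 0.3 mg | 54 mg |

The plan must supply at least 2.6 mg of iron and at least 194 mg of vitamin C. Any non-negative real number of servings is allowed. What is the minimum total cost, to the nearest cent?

For a min-cost LP with two ≥-constraints, a basic feasible solution has at most two positive variables.
avocado only: max(2.6/0.6, 194/9) = 21.56 servings → $42.03.
sweet potato only: max(2.6/1.1, 194/27) = 7.185 servings → $4.67.
orange only: max(2.6/0.3, 194/54) = 8.667 servings → $3.90.
avocado + sweet potato with both targets exact would need a negative amount; discard.
avocado + orange with both tight: 2.768 servings and 3.131 servings → $6.81.
sweet potato + orange with both tight: 1.602 servings and 2.791 servings → $2.30.
Cheapest feasible corner: $2.30.

$2.30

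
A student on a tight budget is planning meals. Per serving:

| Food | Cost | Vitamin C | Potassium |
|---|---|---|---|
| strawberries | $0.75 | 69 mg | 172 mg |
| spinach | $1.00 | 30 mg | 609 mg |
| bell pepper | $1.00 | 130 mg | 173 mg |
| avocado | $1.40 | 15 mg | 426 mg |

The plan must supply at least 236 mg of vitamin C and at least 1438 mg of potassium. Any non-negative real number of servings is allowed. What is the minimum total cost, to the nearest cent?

This is a tiny linear program; its minimum lies at a vertex of the feasible set. List the vertices and price them.
strawberries only: max(236/69, 1438/172) = 8.36 servings → $6.27.
spinach only: max(236/30, 1438/609) = 7.867 servings → $7.87.
bell pepper only: max(236/130, 1438/173) = 8.312 servings → $8.31.
avocado only: max(236/15, 1438/426) = 15.73 servings → $22.03.
strawberries + spinach with both tight: 2.729 servings and 1.591 servings → $3.64.
strawberries + bell pepper with both targets exact would need a negative amount; discard.
strawberries + avocado with both tight: 2.945 servings and 2.187 servings → $5.27.
spinach + bell pepper with both tight: 1.975 servings and 1.36 servings → $3.33.
spinach + avocado: the both-tight solution has a negative serving — not a feasible corner.
bell pepper + avocado with both tight: 1.496 servings and 2.768 servings → $5.37.
So the least-cost plan costs $3.33.

$3.33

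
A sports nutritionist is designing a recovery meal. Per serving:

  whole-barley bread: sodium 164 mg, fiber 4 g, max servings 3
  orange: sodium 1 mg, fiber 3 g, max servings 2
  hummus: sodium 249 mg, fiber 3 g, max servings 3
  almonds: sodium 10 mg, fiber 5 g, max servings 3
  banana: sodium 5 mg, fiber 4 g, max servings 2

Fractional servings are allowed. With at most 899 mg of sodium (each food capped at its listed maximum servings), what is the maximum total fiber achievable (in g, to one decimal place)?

45.4 g

Fiber per mg sodium: orange 3, banana 0.8, almonds 0.5, whole-barley bread 0.02439, hummus 0.01205.
Take 2 servings of orange: uses 2 mg sodium, +6.0 g fiber (running total 6.0 g).
Take 2 servings of banana: uses 10 mg sodium, +8.0 g fiber (running total 14.0 g).
Take 3 servings of almonds: uses 30 mg sodium, +15.0 g fiber (running total 29.0 g).
Take 3 servings of whole-barley bread: uses 492 mg sodium, +12.0 g fiber (running total 41.0 g).
Take 1.466 servings of hummus: uses 365 mg sodium, +4.4 g fiber (running total 45.4 g).
Greedy by best ratio exhausts the sodium allowance optimally: 45.4 g.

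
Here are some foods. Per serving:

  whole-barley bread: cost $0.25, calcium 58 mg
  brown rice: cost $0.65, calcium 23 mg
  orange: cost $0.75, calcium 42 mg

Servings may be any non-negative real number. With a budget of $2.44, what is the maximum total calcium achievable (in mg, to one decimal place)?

566.1 mg

Calcium per dollar: whole-barley bread 232, orange 56, brown rice 35.38.
With no serving limits, spend the whole cost allowance on whole-barley bread: $2.44 / $0.25 × 58 mg = 566.1 mg.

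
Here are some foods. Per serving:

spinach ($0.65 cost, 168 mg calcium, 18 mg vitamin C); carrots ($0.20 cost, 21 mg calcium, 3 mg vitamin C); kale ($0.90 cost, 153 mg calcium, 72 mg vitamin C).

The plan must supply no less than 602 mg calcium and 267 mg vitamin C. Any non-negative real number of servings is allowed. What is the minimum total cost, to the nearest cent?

spinach only: max(602/168, 267/18) = 14.83 servings → $9.64.
carrots only: max(602/21, 267/3) = 89 servings → $17.80.
kale only: max(602/153, 267/72) = 3.935 servings → $3.54.
spinach + carrots: the both-tight solution has a negative serving — not a feasible corner.
spinach + kale with both tight: 0.2669 servings and 3.642 servings → $3.45.
carrots + kale with both tight: 2.368 servings and 3.61 servings → $3.72.
Cheapest feasible corner: $3.45.

$3.45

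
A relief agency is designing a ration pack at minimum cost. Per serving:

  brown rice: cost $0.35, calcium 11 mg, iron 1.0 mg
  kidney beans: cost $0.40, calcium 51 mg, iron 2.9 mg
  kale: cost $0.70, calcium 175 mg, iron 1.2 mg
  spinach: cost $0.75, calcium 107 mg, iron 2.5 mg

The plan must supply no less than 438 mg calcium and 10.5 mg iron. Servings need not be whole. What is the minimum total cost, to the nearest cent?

$2.33

An LP optimum is at a vertex; with two nutrient constraints at most two foods are used. Check each candidate.
brown rice only: max(438/11, 10.5/1.0) = 39.82 servings → $13.94.
kidney beans only: max(438/51, 10.5/2.9) = 8.588 servings → $3.44.
kale only: max(438/175, 10.5/1.2) = 8.75 servings → $6.12.
spinach only: max(438/107, 10.5/2.5) = 4.2 servings → $3.15.
brown rice + kidney beans: the both-tight solution has a negative serving — not a feasible corner.
brown rice + kale with both tight: 8.108 servings and 1.993 servings → $4.23.
brown rice + spinach with both tight: 0.3585 servings and 4.057 servings → $3.17.
kidney beans + kale with both tight: 2.94 servings and 1.646 servings → $2.33.
kidney beans + spinach with both tight: 0.1559 servings and 4.019 servings → $3.08.
kale + spinach: the both-tight solution has a negative serving — not a feasible corner.
Cheapest feasible corner: $2.33.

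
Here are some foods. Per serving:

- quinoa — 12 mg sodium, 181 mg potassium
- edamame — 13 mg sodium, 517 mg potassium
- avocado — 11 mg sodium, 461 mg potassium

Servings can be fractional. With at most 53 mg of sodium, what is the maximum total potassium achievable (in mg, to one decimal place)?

Potassium per mg sodium: avocado 41.91, edamame 39.77, quinoa 15.08.
With no serving limits, spend the whole sodium allowance on avocado: 53 mg / 11 mg × 461 mg = 2221.2 mg.

2221.2 mg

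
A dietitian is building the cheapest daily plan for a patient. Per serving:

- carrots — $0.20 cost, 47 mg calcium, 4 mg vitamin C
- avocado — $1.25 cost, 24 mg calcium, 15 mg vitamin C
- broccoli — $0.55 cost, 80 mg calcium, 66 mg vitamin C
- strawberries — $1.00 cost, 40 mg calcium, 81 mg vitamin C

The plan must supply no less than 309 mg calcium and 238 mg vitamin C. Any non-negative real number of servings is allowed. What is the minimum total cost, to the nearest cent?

$2.06

An LP optimum is at a vertex; with two nutrient constraints at most two foods are used. Check each candidate.
carrots only: max(309/47, 238/4) = 59.5 servings → $11.90.
avocado only: max(309/24, 238/15) = 15.87 servings → $19.83.
broccoli only: max(309/80, 238/66) = 3.862 servings → $2.12.
strawberries only: max(309/40, 238/81) = 7.725 servings → $7.72.
carrots + avocado with both targets exact would need a negative amount; discard.
carrots + broccoli with both tight: 0.4867 servings and 3.577 servings → $2.06.
carrots + strawberries with both tight: 4.253 servings and 2.728 servings → $3.58.
avocado + broccoli with both tight: 3.526 servings and 2.805 servings → $5.95.
avocado + strawberries with both tight: 11.54 servings and 0.8013 servings → $15.23.
broccoli + strawberries: the both-tight solution has a negative serving — not a feasible corner.
The minimum over all feasible corners is $2.06.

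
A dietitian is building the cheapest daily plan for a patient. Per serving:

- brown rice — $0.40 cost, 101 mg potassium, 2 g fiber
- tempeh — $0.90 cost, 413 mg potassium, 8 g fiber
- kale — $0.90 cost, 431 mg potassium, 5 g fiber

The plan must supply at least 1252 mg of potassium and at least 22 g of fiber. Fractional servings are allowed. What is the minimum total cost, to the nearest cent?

For a min-cost LP with two ≥-constraints, a basic feasible solution has at most two positive variables.
brown rice only: max(1252/101, 22/2) = 12.4 servings → $4.96.
tempeh only: max(1252/413, 22/8) = 3.031 servings → $2.73.
kale only: max(1252/431, 22/5) = 4.4 servings → $3.96.
brown rice + tempeh: the both-tight solution has a negative serving — not a feasible corner.
brown rice + kale with both tight: 9.025 servings and 0.7899 servings → $4.32.
tempeh + kale with both tight: 2.33 servings and 0.6725 servings → $2.70.
So the least-cost plan costs $2.70.

$2.70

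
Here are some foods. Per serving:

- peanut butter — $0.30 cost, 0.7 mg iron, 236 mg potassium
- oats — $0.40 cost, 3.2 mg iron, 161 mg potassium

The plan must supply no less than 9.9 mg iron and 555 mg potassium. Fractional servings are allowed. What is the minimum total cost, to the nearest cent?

$1.30

A basic optimal solution has at most two foods positive. Try each food alone and each pair with both targets met exactly.
peanut butter only: max(9.9/0.7, 555/236) = 14.14 servings → $4.24.
oats only: max(9.9/3.2, 555/161) = 3.447 servings → $1.38.
peanut butter + oats with both tight: 0.2834 servings and 3.032 servings → $1.30.
Cheapest feasible corner: $1.30.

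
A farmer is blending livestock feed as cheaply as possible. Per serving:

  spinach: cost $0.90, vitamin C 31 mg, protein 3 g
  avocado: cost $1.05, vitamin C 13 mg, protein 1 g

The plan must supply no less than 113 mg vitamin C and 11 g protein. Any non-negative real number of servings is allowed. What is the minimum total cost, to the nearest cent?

Compare the cost at each extreme point of the feasible region.
spinach only: max(113/31, 11/3) = 3.667 servings → $3.30.
avocado only: max(113/13, 11/1) = 11 servings → $11.55.
spinach + avocado: intersection lies outside the first quadrant.
So the least-cost plan costs $3.30.

$3.30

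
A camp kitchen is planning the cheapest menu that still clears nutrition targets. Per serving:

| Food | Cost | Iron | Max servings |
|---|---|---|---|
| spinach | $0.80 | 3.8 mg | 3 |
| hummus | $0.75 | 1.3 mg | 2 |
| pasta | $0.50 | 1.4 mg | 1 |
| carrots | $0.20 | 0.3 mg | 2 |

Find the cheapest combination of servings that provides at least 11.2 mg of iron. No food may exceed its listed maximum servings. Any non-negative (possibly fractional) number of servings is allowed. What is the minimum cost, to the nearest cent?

$2.36

Cost per mg of iron: spinach $0.2105, pasta $0.3571, hummus $0.5769, carrots $0.6667.
Take 2.947 servings of spinach: +11.2 mg iron for $2.36 (total $2.36, still need 0.0 mg).
Filling from the cheapest source first is optimal under one linear minimum: $2.36.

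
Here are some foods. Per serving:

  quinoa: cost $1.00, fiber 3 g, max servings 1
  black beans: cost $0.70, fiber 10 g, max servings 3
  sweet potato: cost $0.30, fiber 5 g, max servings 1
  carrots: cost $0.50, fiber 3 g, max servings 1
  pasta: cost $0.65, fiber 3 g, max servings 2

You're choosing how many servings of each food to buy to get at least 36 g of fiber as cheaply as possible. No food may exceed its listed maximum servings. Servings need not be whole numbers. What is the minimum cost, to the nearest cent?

Cost per g of fiber: sweet potato $0.0600, black beans $0.0700, carrots $0.1667, pasta $0.2167, quinoa $0.3333.
Take 1 serving of sweet potato: +5.0 g fiber for $0.30 (total $0.30, still need 31.0 g).
Take 3 servings of black beans: +30.0 g fiber for $2.10 (total $2.40, still need 1.0 g).
Take 0.3333 servings of carrots: +1.0 g fiber for $0.17 (total $2.57, still need 0.0 g).
Filling from the cheapest source first is optimal under one linear minimum: $2.57.

$2.57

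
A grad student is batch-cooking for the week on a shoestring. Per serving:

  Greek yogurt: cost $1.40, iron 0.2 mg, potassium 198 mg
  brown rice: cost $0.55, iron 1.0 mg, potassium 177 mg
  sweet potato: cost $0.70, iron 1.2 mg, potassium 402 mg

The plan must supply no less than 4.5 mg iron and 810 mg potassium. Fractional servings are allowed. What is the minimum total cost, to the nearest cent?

Two binding constraints pin down two serving amounts, so the optimal mix uses at most two foods. The candidates are each food alone (scaled to the tighter of iron/potassium) and each pair with both constraints tight.
Greek yogurt only: max(4.5/0.2, 810/198) = 22.5 servings → $31.50.
brown rice only: max(4.5/1.0, 810/177) = 4.576 servings → $2.52.
sweet potato only: max(4.5/1.2, 810/402) = 3.75 servings → $2.62.
Greek yogurt + brown rice with both tight: 0.08303 servings and 4.483 servings → $2.58.
Greek yogurt + sweet potato with both targets exact would need a negative amount; discard.
brown rice + sweet potato with both tight: 4.415 servings and 0.0712 servings → $2.48.
So the least-cost plan costs $2.48.

$2.48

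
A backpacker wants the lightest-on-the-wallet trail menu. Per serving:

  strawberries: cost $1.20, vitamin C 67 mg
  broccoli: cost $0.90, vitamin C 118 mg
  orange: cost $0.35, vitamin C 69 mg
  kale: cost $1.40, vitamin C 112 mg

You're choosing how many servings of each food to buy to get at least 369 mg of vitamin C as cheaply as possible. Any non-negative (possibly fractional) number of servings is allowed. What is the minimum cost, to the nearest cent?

Cost per mg of vitamin C: orange $0.0051, broccoli $0.0076, kale $0.0125, strawberries $0.0179.
With no serving limits, use only orange: 369 mg / 69 mg = 5.348 servings × $0.35 = $1.87.

$1.87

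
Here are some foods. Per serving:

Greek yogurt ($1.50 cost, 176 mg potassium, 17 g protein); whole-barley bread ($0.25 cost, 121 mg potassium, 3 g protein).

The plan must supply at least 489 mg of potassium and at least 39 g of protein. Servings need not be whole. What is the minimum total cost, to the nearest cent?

$3.25

This is a tiny linear program; its minimum lies at a vertex of the feasible set. List the vertices and price them.
Greek yogurt only: max(489/176, 39/17) = 2.778 servings → $4.17.
whole-barley bread only: max(489/121, 39/3) = 13 servings → $3.25.
Greek yogurt + whole-barley bread with both tight: 2.127 servings and 0.9477 servings → $3.43.
The minimum over all feasible corners is $3.25.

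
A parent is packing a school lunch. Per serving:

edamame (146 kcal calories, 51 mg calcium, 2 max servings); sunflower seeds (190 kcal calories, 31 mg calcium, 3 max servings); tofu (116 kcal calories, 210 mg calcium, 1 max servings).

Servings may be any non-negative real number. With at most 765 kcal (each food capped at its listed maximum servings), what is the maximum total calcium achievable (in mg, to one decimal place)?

370.2 mg

Calcium per kcal: tofu 1.81, edamame 0.3493, sunflower seeds 0.1632.
Take 1 serving of tofu: uses 116 kcal, +210.0 mg calcium (running total 210.0 mg).
Take 2 servings of edamame: uses 292 kcal, +102.0 mg calcium (running total 312.0 mg).
Take 1.879 servings of sunflower seeds: uses 357 kcal, +58.2 mg calcium (running total 370.2 mg).
Greedy by best ratio exhausts the calories allowance optimally: 370.2 mg.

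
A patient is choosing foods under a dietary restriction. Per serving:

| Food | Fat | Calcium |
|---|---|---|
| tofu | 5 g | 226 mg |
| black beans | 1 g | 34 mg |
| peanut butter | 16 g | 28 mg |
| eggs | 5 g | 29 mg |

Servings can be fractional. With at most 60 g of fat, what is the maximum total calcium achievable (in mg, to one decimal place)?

2712.0 mg

Calcium per g fat: tofu 45.2, black beans 34, eggs 5.8, peanut butter 1.75.
With no serving limits, spend the whole fat allowance on tofu: 60 g / 5 g × 226 mg = 2712.0 mg.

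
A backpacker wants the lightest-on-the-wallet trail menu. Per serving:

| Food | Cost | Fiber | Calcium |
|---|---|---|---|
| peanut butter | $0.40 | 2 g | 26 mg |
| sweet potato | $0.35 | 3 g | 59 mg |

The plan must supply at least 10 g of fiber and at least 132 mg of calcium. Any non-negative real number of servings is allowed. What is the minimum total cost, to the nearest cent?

$1.17

This is a tiny linear program; its minimum lies at a vertex of the feasible set. List the vertices and price them.
peanut butter only: max(10/2, 132/26) = 5.077 servings → $2.03.
sweet potato only: max(10/3, 132/59) = 3.333 servings → $1.17.
peanut butter + sweet potato with both tight: 4.85 servings and 0.1 servings → $1.98.
So the least-cost plan costs $1.17.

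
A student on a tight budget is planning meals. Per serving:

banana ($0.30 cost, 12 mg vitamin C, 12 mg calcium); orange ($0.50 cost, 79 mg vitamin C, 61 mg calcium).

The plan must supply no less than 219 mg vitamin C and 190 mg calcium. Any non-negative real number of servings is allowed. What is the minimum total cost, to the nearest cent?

$1.56

A basic optimal solution has at most two foods positive. Try each food alone and each pair with both targets met exactly.
banana only: max(219/12, 190/12) = 18.25 servings → $5.47.
orange only: max(219/79, 190/61) = 3.115 servings → $1.56.
banana + orange with both tight: 7.644 servings and 1.611 servings → $3.10.
So the least-cost plan costs $1.56.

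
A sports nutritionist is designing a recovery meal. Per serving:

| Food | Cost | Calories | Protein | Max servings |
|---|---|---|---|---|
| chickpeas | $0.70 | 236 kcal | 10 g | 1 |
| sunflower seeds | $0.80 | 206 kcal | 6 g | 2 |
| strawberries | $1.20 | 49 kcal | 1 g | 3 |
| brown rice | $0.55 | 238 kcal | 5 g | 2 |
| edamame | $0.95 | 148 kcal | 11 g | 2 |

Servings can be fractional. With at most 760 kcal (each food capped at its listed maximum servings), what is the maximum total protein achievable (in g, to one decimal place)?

Protein per kcal: edamame 0.07432, chickpeas 0.04237, sunflower seeds 0.02913, brown rice 0.02101, strawberries 0.02041.
Take 2 servings of edamame: uses 296 kcal, +22.0 g protein (running total 22.0 g).
Take 1 serving of chickpeas: uses 236 kcal, +10.0 g protein (running total 32.0 g).
Take 1.107 servings of sunflower seeds: uses 228 kcal, +6.6 g protein (running total 38.6 g).
Greedy by best ratio exhausts the calories allowance optimally: 38.6 g.

38.6 g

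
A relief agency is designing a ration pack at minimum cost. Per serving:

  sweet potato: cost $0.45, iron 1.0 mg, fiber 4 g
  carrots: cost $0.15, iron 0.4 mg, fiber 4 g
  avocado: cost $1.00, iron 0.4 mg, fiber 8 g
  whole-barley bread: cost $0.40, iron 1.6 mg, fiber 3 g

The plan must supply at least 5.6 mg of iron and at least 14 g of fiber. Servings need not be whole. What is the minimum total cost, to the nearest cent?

This is a tiny linear program; its minimum lies at a vertex of the feasible set. List the vertices and price them.
sweet potato only: max(5.6/1.0, 14/4) = 5.6 servings → $2.52.
carrots only: max(5.6/0.4, 14/4) = 14 servings → $2.10.
avocado only: max(5.6/0.4, 14/8) = 14 servings → $14.00.
whole-barley bread only: max(5.6/1.6, 14/3) = 4.667 servings → $1.87.
sweet potato + carrots: intersection lies outside the first quadrant.
sweet potato + avocado: the both-tight solution has a negative serving — not a feasible corner.
sweet potato + whole-barley bread with both tight: 1.647 servings and 2.471 servings → $1.73.
carrots + avocado: the both-tight solution has a negative serving — not a feasible corner.
carrots + whole-barley bread with both tight: 1.077 servings and 3.231 servings → $1.45.
avocado + whole-barley bread with both tight: 0.4828 servings and 3.379 servings → $1.83.
The minimum over all feasible corners is $1.45.

$1.45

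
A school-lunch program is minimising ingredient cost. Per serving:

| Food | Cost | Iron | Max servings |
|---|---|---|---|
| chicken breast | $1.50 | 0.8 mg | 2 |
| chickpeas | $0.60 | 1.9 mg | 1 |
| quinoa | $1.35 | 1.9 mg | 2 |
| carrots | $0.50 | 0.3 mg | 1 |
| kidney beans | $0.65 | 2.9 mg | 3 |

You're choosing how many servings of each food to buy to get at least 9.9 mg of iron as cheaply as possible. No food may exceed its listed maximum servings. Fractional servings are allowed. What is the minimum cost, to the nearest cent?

$2.33

Cost per mg of iron: kidney beans $0.2241, chickpeas $0.3158, quinoa $0.7105, carrots $1.6667, chicken breast $1.8750.
Take 3 servings of kidney beans: +8.7 mg iron for $1.95 (total $1.95, still need 1.2 mg).
Take 0.6316 servings of chickpeas: +1.2 mg iron for $0.38 (total $2.33, still need 0.0 mg).
Filling from the cheapest source first is optimal under one linear minimum: $2.33.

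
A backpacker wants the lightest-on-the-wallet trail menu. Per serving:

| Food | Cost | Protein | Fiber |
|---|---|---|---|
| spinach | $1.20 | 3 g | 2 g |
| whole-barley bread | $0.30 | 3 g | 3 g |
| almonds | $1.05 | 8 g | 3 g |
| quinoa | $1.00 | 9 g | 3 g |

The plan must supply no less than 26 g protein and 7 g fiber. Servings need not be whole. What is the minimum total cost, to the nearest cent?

$2.60

This is a tiny linear program; its minimum lies at a vertex of the feasible set. List the vertices and price them.
spinach only: max(26/3, 7/2) = 8.667 servings → $10.40.
whole-barley bread only: max(26/3, 7/3) = 8.667 servings → $2.60.
almonds only: max(26/8, 7/3) = 3.25 servings → $3.41.
quinoa only: max(26/9, 7/3) = 2.889 servings → $2.89.
spinach + whole-barley bread: intersection lies outside the first quadrant.
spinach + almonds: the both-tight solution has a negative serving — not a feasible corner.
spinach + quinoa with both targets exact would need a negative amount; discard.
whole-barley bread + almonds: intersection lies outside the first quadrant.
whole-barley bread + quinoa: intersection lies outside the first quadrant.
almonds + quinoa: the both-tight solution has a negative serving — not a feasible corner.
The minimum over all feasible corners is $2.60.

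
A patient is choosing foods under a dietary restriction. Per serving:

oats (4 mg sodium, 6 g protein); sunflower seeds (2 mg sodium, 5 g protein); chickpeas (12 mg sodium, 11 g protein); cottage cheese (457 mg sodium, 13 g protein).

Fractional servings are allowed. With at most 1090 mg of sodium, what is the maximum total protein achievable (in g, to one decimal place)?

Protein per mg sodium: sunflower seeds 2.5, oats 1.5, chickpeas 0.9167, cottage cheese 0.02845.
With no serving limits, spend the whole sodium allowance on sunflower seeds: 1090 mg / 2 mg × 5 g = 2725.0 g.

2725.0 g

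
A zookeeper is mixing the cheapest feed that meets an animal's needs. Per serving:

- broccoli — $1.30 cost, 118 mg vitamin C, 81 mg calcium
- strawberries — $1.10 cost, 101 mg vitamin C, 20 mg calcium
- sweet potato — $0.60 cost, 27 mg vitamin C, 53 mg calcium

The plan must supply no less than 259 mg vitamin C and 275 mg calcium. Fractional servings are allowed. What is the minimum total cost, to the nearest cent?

The cheapest plan sits at a corner of the feasible region — with two constraints it uses at most two foods.
broccoli only: max(259/118, 275/81) = 3.395 servings → $4.41.
strawberries only: max(259/101, 275/20) = 13.75 servings → $15.12.
sweet potato only: max(259/27, 275/53) = 9.593 servings → $5.76.
broccoli + strawberries: the both-tight solution has a negative serving — not a feasible corner.
broccoli + sweet potato with both tight: 1.55 servings and 2.821 servings → $3.71.
strawberries + sweet potato with both tight: 1.309 servings and 4.695 servings → $4.26.
So the least-cost plan costs $3.71.

$3.71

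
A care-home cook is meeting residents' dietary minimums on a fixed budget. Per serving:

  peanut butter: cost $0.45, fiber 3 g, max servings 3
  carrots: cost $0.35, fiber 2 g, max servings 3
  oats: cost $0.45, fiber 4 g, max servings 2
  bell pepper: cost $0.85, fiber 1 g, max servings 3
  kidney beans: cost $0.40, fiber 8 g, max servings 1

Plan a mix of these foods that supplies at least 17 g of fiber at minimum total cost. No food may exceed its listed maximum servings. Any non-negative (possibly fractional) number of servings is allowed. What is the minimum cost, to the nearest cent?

Cost per g of fiber: kidney beans $0.0500, oats $0.1125, peanut butter $0.1500, carrots $0.1750, bell pepper $0.8500.
Take 1 serving of kidney beans: +8.0 g fiber for $0.40 (total $0.40, still need 9.0 g).
Take 2 servings of oats: +8.0 g fiber for $0.90 (total $1.30, still need 1.0 g).
Take 0.3333 servings of peanut butter: +1.0 g fiber for $0.15 (total $1.45, still need 0.0 g).
Greedy by cheapest-per-g is optimal for a single linear constraint, so the minimum cost is $1.45.

$1.45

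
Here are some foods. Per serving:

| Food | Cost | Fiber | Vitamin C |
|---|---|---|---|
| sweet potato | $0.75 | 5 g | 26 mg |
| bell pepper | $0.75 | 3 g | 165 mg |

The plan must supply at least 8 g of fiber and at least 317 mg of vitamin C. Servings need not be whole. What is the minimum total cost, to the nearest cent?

Minimising a linear cost over {fiber ≥ 8, vitamin C ≥ 317, servings ≥ 0} — the optimum is at a vertex, using one or two foods.
sweet potato only: max(8/5, 317/26) = 12.19 servings → $9.14.
bell pepper only: max(8/3, 317/165) = 2.667 servings → $2.00.
sweet potato + bell pepper with both tight: 0.494 servings and 1.843 servings → $1.75.
The minimum over all feasible corners is $1.75.

$1.75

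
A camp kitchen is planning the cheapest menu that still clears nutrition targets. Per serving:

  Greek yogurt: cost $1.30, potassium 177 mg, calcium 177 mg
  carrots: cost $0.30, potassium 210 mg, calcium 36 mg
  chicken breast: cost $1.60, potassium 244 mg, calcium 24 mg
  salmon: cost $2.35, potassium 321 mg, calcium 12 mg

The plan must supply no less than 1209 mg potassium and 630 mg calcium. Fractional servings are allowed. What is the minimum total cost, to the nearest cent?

With two linear requirements the optimum uses one or two foods; enumerate the corners.
Greek yogurt only: max(1209/177, 630/177) = 6.831 servings → $8.88.
carrots only: max(1209/210, 630/36) = 17.5 servings → $5.25.
chicken breast only: max(1209/244, 630/24) = 26.25 servings → $42.00.
salmon only: max(1209/321, 630/12) = 52.5 servings → $123.38.
Greek yogurt + carrots with both tight: 2.883 servings and 3.328 servings → $4.75.
Greek yogurt + chicken breast with both tight: 3.202 servings and 2.632 servings → $8.37.
Greek yogurt + salmon with both tight: 3.432 servings and 1.874 servings → $8.87.
carrots + chicken breast: intersection lies outside the first quadrant.
carrots + salmon: intersection lies outside the first quadrant.
chicken breast + salmon: the both-tight solution has a negative serving — not a feasible corner.
Cheapest feasible corner: $4.75.

$4.75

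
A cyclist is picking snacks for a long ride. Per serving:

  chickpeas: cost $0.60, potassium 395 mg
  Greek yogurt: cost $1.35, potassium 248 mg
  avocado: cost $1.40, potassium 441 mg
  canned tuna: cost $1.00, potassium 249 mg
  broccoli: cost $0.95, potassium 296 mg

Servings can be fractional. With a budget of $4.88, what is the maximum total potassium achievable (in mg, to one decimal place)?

3212.7 mg

Potassium per dollar: chickpeas 658.3, avocado 315, broccoli 311.6, canned tuna 249, Greek yogurt 183.7.
With no serving limits, spend the whole cost allowance on chickpeas: $4.88 / $0.60 × 395 mg = 3212.7 mg.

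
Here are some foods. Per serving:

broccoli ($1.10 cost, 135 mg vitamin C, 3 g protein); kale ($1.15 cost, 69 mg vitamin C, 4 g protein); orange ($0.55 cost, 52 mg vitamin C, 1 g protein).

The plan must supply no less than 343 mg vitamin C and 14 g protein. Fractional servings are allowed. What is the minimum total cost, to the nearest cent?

At the optimum either one food covers both requirements or two foods hit both targets exactly; no other combination can be cheaper.
broccoli only: max(343/135, 14/3) = 4.667 servings → $5.13.
kale only: max(343/69, 14/4) = 4.971 servings → $5.72.
orange only: max(343/52, 14/1) = 14 servings → $7.70.
broccoli + kale with both tight: 1.219 servings and 2.586 servings → $4.31.
broccoli + orange: intersection lies outside the first quadrant.
kale + orange with both tight: 2.77 servings and 2.921 servings → $4.79.
So the least-cost plan costs $4.31.

$4.31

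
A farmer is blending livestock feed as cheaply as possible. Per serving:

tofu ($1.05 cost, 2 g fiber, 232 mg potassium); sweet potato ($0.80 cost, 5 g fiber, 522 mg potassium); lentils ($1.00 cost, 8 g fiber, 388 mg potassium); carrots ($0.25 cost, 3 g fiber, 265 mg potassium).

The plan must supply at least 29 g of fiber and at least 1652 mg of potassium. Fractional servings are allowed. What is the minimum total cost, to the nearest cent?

Compare the cost at each extreme point of the feasible region.
tofu only: max(29/2, 1652/232) = 14.5 servings → $15.22.
sweet potato only: max(29/5, 1652/522) = 5.8 servings → $4.64.
lentils only: max(29/8, 1652/388) = 4.258 servings → $4.26.
carrots only: max(29/3, 1652/265) = 9.667 servings → $2.42.
tofu + sweet potato with both targets exact would need a negative amount; discard.
tofu + lentils with both tight: 1.819 servings and 3.17 servings → $5.08.
tofu + carrots: the both-tight solution has a negative serving — not a feasible corner.
sweet potato + lentils with both tight: 0.8784 servings and 3.076 servings → $3.78.
sweet potato + carrots: intersection lies outside the first quadrant.
lentils + carrots with both tight: 2.855 servings and 2.054 servings → $3.37.
So the least-cost plan costs $2.42.

$2.42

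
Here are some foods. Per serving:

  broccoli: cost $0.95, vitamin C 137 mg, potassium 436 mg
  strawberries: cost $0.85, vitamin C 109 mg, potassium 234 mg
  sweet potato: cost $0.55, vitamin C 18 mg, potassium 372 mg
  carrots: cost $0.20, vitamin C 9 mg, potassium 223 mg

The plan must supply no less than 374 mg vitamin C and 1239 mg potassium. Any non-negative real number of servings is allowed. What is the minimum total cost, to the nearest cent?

With two linear requirements the optimum uses one or two foods; enumerate the corners.
broccoli only: max(374/137, 1239/436) = 2.842 servings → $2.70.
strawberries only: max(374/109, 1239/234) = 5.295 servings → $4.50.
sweet potato only: max(374/18, 1239/372) = 20.78 servings → $11.43.
carrots only: max(374/9, 1239/223) = 41.56 servings → $8.31.
broccoli + strawberries: intersection lies outside the first quadrant.
broccoli + sweet potato with both tight: 2.71 servings and 0.1549 servings → $2.66.
broccoli + carrots with both tight: 2.713 servings and 0.2508 servings → $2.63.
strawberries + sweet potato with both tight: 3.215 servings and 1.308 servings → $3.45.
strawberries + carrots with both tight: 3.254 servings and 2.141 servings → $3.19.
sweet potato + carrots: the both-tight solution has a negative serving — not a feasible corner.
Cheapest feasible corner: $2.63.

$2.63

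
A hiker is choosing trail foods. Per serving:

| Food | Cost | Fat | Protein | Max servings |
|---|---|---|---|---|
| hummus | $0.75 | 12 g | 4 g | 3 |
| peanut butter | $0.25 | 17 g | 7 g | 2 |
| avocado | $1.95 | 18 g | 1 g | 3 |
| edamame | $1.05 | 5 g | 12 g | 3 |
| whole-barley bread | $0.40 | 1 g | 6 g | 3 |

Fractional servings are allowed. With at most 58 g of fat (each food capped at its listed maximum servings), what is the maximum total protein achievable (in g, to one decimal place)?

Protein per g fat: whole-barley bread 6, edamame 2.4, peanut butter 0.4118, hummus 0.3333, avocado 0.05556.
Take 3 servings of whole-barley bread: uses 3 g fat, +18.0 g protein (running total 18.0 g).
Take 3 servings of edamame: uses 15 g fat, +36.0 g protein (running total 54.0 g).
Take 2 servings of peanut butter: uses 34 g fat, +14.0 g protein (running total 68.0 g).
Take 0.5 servings of hummus: uses 6 g fat, +2.0 g protein (running total 70.0 g).
Filling greedily by protein-per-g fat is optimal for one linear limit, giving 70.0 g.

70.0 g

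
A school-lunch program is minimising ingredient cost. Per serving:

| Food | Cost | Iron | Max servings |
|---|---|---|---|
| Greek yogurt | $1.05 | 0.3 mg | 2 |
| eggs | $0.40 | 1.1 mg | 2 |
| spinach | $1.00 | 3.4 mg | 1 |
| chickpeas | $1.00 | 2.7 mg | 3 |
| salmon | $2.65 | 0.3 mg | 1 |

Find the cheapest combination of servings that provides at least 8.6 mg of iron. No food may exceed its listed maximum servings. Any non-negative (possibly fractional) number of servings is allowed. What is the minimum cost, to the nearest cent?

Cost per mg of iron: spinach $0.2941, eggs $0.3636, chickpeas $0.3704, Greek yogurt $3.5000, salmon $8.8333.
Take 1 serving of spinach: +3.4 mg iron for $1.00 (total $1.00, still need 5.2 mg).
Take 2 servings of eggs: +2.2 mg iron for $0.80 (total $1.80, still need 3.0 mg).
Take 1.111 servings of chickpeas: +3.0 mg iron for $1.11 (total $2.91, still need 0.0 mg).
Greedy by cheapest-per-mg is optimal for a single linear constraint, so the minimum cost is $2.91.

$2.91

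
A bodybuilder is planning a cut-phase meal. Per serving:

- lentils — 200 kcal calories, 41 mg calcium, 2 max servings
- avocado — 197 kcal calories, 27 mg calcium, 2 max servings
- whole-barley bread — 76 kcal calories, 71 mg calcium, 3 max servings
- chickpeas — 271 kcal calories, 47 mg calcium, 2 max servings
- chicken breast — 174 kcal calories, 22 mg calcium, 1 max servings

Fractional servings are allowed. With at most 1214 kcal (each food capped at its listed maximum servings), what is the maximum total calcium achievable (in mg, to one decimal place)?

395.0 mg

Calcium per kcal: whole-barley bread 0.9342, lentils 0.205, chickpeas 0.1734, avocado 0.1371, chicken breast 0.1264.
Take 3 servings of whole-barley bread: uses 228 kcal, +213.0 mg calcium (running total 213.0 mg).
Take 2 servings of lentils: uses 400 kcal, +82.0 mg calcium (running total 295.0 mg).
Take 2 servings of chickpeas: uses 542 kcal, +94.0 mg calcium (running total 389.0 mg).
Take 0.2234 servings of avocado: uses 44 kcal, +6.0 mg calcium (running total 395.0 mg).
Filling greedily by calcium-per-kcal is optimal for one linear limit, giving 395.0 mg.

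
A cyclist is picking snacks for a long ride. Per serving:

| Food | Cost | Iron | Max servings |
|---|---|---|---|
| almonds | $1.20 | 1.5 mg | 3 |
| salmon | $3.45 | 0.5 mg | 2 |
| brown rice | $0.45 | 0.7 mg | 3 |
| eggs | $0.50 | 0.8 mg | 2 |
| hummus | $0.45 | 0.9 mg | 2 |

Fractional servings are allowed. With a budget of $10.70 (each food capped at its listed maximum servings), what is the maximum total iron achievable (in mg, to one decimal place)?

Iron per dollar: hummus 2, eggs 1.6, brown rice 1.556, almonds 1.25, salmon 0.1449.
Take 2 servings of hummus: spends $0.90, +1.8 mg iron (running total 1.8 mg).
Take 2 servings of eggs: spends $1.00, +1.6 mg iron (running total 3.4 mg).
Take 3 servings of brown rice: spends $1.35, +2.1 mg iron (running total 5.5 mg).
Take 3 servings of almonds: spends $3.60, +4.5 mg iron (running total 10.0 mg).
Take 1.116 servings of salmon: spends $3.85, +0.6 mg iron (running total 10.6 mg).
Filling greedily by iron-per-dollar is optimal for one linear limit, giving 10.6 mg.

10.6 mg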